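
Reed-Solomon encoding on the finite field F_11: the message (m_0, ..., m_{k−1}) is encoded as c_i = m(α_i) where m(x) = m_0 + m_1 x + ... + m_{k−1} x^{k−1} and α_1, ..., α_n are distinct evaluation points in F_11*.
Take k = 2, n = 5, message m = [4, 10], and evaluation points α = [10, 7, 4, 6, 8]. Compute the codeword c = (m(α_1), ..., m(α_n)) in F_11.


c = [5, 8, 0, 9, 7]

Message polynomial: m(x) = 4 + 10·x (mod 11).
For each evaluation point α_i, compute m(α_i) mod 11:
  α_1 = 10: Horner steps 10 → 5, so m(10) = 5.
  α_2 = 7: Horner steps 10 → 8, so m(7) = 8.
  α_3 = 4: Horner steps 10 → 0, so m(4) = 0.
  α_4 = 6: Horner steps 10 → 9, so m(6) = 9.
  α_5 = 8: Horner steps 10 → 7, so m(8) = 7.
Codeword c = [5, 8, 0, 9, 7] ∈ F_11^5.


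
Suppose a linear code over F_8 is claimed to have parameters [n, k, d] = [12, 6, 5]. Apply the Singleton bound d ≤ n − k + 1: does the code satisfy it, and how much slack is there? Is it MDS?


Singleton RHS = n − k + 1 = 7, slack = 2, bound satisfied, not MDS.

Singleton bound: d ≤ n − k + 1.
Here n = 12, k = 6, so n − k + 1 = 7.
Given d = 5, check d ≤ 7: YES.
Slack = (n − k + 1) − d = 2.
The code is NOT MDS (slack = 2 > 0).
Description: the claimed parameters are [12, 6, 5]_8; such a code would be non-MDS.


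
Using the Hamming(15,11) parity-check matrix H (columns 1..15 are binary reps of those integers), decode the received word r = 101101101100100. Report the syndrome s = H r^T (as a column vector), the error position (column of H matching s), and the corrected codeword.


s = (1, 0, 0, 1)^T, error position = 9, corrected codeword c = 101101100100100

Compute s = H r^T mod 2 one row at a time:
  s_1 = 0 + 1 + 1 + 0 + 0 + 1 + 0 + 0 = 3 ≡ 1 (mod 2).
  s_2 = 1 + 0 + 1 + 1 + 0 + 1 + 0 + 0 = 4 ≡ 0 (mod 2).
  s_3 = 0 + 1 + 1 + 1 + 1 + 0 + 0 + 0 = 4 ≡ 0 (mod 2).
  s_4 = 1 + 1 + 0 + 1 + 1 + 0 + 1 + 0 = 5 ≡ 1 (mod 2).
s = (1, 0, 0, 1)^T — this equals column 9 of H (binary 1001), so error is at position 9.
Correct: flip bit 9 of r = 101101101100100 to get c = 101101100100100.


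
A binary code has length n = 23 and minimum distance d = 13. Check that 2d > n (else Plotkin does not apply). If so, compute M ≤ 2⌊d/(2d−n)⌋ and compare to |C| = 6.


Plotkin bound M ≤ 8; given |C| = 6 ≤ bound (satisfied).

Check applicability: 2d = 26, n = 23.
2d − n = 3 > 0, so Plotkin applies.
Compute d/(2d−n) = 13/3 ≈ 4.3333.
⌊d/(2d−n)⌋ = 4.
Plotkin bound: M ≤ 2·4 = 8.
Given |C| = 6, check: satisfied.
This |C| is below the Plotkin bound.


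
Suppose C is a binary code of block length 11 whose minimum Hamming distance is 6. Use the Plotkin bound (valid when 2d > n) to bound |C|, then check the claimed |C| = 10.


Plotkin bound M ≤ 12; given |C| = 10 ≤ bound (satisfied).

Check applicability: 2d = 12, n = 11.
2d − n = 1 > 0, so Plotkin applies.
Compute d/(2d−n) = 6/1 ≈ 6.0000.
⌊d/(2d−n)⌋ = 6.
Plotkin bound: M ≤ 2·6 = 12.
Given |C| = 10, check: satisfied.
This |C| is below the Plotkin bound.


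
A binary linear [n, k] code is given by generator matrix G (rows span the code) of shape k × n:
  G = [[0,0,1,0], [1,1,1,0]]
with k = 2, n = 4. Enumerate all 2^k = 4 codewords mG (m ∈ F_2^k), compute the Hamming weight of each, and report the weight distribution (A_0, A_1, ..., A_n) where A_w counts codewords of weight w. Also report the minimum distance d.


Weight distribution: A_0 = 1, A_1 = 1, A_2 = 1, A_3 = 1. Minimum distance d = 1.

Enumerate all 2^2 = 4 messages m ∈ F_2^2.
For each, compute codeword c = mG in F_2^4, then tally its weight.
  m = 00 → c = 0000, weight = 0.
  m = 10 → c = 0010, weight = 1.
  m = 01 → c = 1110, weight = 3.
  m = 11 → c = 1100, weight = 2.
Tally weights:
  weight 0: 1 codewords.
  weight 1: 1 codewords.
  weight 2: 1 codewords.
  weight 3: 1 codewords.
Minimum distance d = smallest w > 0 with A_w > 0 = 1.
Sanity: Σ A_w = 4 = 2^2 = 4 ✓.


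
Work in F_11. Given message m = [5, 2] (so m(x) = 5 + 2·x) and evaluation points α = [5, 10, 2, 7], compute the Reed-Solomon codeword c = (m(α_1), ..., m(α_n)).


c = [4, 3, 9, 8]

Message polynomial: m(x) = 5 + 2·x (mod 11).
For each evaluation point α_i, compute m(α_i) mod 11:
  α_1 = 5: Horner steps 2 → 4, so m(5) = 4.
  α_2 = 10: Horner steps 2 → 3, so m(10) = 3.
  α_3 = 2: Horner steps 2 → 9, so m(2) = 9.
  α_4 = 7: Horner steps 2 → 8, so m(7) = 8.
Codeword c = [4, 3, 9, 8] ∈ F_11^4.


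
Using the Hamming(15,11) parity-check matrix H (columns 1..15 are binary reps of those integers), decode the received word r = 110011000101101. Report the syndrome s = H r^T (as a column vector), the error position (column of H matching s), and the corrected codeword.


s = (0, 1, 0, 0)^T, error position = 4, corrected codeword c = 110111000101101

Compute s = H r^T mod 2 one row at a time:
  s_1 = 0 + 0 + 1 + 0 + 1 + 1 + 0 + 1 = 4 ≡ 0 (mod 2).
  s_2 = 0 + 1 + 1 + 0 + 1 + 1 + 0 + 1 = 5 ≡ 1 (mod 2).
  s_3 = 1 + 0 + 1 + 0 + 1 + 0 + 0 + 1 = 4 ≡ 0 (mod 2).
  s_4 = 1 + 0 + 1 + 0 + 0 + 0 + 1 + 1 = 4 ≡ 0 (mod 2).
s = (0, 1, 0, 0)^T — this equals column 4 of H (binary 0100), so error is at position 4.
Correct: flip bit 4 of r = 110011000101101 to get c = 110111000101101.


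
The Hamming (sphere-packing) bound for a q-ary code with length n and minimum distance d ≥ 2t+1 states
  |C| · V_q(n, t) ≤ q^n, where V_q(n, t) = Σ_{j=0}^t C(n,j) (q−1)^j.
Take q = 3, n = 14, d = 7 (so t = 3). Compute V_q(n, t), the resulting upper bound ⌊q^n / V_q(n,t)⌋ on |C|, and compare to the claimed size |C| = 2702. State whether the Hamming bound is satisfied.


V_q(n, t) = 3305, q^n = 4782969, Hamming bound = 1447, |C| = 2702 > bound (violated).

Step 1: Compute V_q(n, t) = Σ_{j=0}^3 C(n, j) (q−1)^j.
  j = 0: C(14,0)·(2)^0 = 1·1 = 1.
  j = 1: C(14,1)·(2)^1 = 14·2 = 28.
  j = 2: C(14,2)·(2)^2 = 91·4 = 364.
  j = 3: C(14,3)·(2)^3 = 364·8 = 2912.
  V_q(n, t) = 1 + 28 + 364 + 2912 = 3305.
Step 2: q^n = 3^14 = 4782969.
Step 3: Hamming bound ⌊q^n / V_q(n,t)⌋ = ⌊4782969/3305⌋ = 1447.
Step 4: Compare |C| = 2702 to 1447: violated.
The claimed |C| lies above the Hamming bound, so no 3-ary code of length 14 with d ≥ 7 can have 2702 codewords.


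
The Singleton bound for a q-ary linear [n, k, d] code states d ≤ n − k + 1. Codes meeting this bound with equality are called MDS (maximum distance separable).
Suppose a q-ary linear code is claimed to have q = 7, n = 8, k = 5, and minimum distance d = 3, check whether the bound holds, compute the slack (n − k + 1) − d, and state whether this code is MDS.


Singleton RHS = n − k + 1 = 4, slack = 1, bound satisfied, not MDS.

Singleton bound: d ≤ n − k + 1.
Here n = 8, k = 5, so n − k + 1 = 4.
Given d = 3, check d ≤ 4: YES.
Slack = (n − k + 1) − d = 1.
The code is NOT MDS (slack = 1 > 0).
Description: the claimed parameters are [8, 5, 3]_7; such a code would be non-MDS.


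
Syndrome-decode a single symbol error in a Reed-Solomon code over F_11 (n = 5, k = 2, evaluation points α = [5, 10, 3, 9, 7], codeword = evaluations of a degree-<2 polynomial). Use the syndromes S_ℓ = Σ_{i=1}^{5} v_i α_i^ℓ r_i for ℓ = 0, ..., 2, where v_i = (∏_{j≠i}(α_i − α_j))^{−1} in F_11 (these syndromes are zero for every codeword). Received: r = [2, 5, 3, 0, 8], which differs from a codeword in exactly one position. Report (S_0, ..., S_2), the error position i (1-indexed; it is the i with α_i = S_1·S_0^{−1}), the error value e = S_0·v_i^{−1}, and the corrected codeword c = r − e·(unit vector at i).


S = (10, 4, 6), error at position 5, error magnitude e = 7, c = [2, 5, 3, 0, 1].

Step 1: column multipliers v_i = (∏_{j≠i}(α_i − α_j))^{−1} mod 11.
  i = 1 (α = 5): (5−10)(5−3)(5−9)(5−7) = (−5)·2·(−4)·(−2) = −80 ≡ 8, so v_1 = 8^{−1} = 7 (mod 11).
  i = 2 (α = 10): (10−5)(10−3)(10−9)(10−7) = 5·7·1·3 = 105 ≡ 6, so v_2 = 6^{−1} = 2 (mod 11).
  i = 3 (α = 3): (3−5)(3−10)(3−9)(3−7) = (−2)·(−7)·(−6)·(−4) = 336 ≡ 6, so v_3 = 6^{−1} = 2 (mod 11).
  i = 4 (α = 9): (9−5)(9−10)(9−3)(9−7) = 4·(−1)·6·2 = −48 ≡ 7, so v_4 = 7^{−1} = 8 (mod 11).
  i = 5 (α = 7): (7−5)(7−10)(7−3)(7−9) = 2·(−3)·4·(−2) = 48 ≡ 4, so v_5 = 4^{−1} = 3 (mod 11).
  v = [7, 2, 2, 8, 3].
Step 2: syndromes of r = [2, 5, 3, 0, 8] (all sums mod 11).
  S_0 = Σ v_i r_i = 7·2 + 2·5 + 2·3 + 8·0 + 3·8 = 54 ≡ 10.
  S_1 = Σ v_i α_i r_i = 7·5·2 + 2·10·5 + 2·3·3 + 8·9·0 + 3·7·8 = 356 ≡ 4.
  α_i^2 mod 11 = [3, 1, 9, 4, 5].
  S_2 = Σ v_i α_i^2 r_i = 7·3·2 + 2·1·5 + 2·9·3 + 8·4·0 + 3·5·8 = 226 ≡ 6.
  S = (10, 4, 6) ≠ 0, so r is not a codeword (an error is present).
Step 3: locate the error. For a single error e at position i, S_ℓ = v_i·e·α_i^ℓ, so α_err = S_1/S_0.
  S_0^{−1} = 10^{−1} = 10 (mod 11), so α_err = 4·10 = 40 ≡ 7 = α_5. Error position i = 5.
  Consistency check: S_2/S_1 = 6·3 = 18 ≡ 7 = α_err ✓ (single-error assumption holds).
Step 4: error magnitude e = S_0/v_5 = S_0·∏_{j≠5}(α_5 − α_j) = 10·4 = 40 ≡ 7 (mod 11).
Step 5: correct position 5: c_5 = r_5 − e = 8 − 7 ≡ 1 (mod 11). Hence c = [2, 5, 3, 0, 1].
  Check: interpolating c through the α_i gives m(x) = 10 + 5·x (degree < 2) with m(α_i) = c_i for every i, so c is indeed a codeword.


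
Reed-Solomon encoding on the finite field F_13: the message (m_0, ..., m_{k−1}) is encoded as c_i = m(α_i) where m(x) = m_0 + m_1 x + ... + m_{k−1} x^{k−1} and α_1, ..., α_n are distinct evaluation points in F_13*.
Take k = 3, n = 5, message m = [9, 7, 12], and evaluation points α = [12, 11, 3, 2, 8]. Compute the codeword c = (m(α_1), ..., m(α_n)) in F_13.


c = [1, 4, 8, 6, 1]

Message polynomial: m(x) = 9 + 7·x + 12·x^2 (mod 13).
For each evaluation point α_i, compute m(α_i) mod 13:
  α_1 = 12: Horner steps 12 → 8 → 1, so m(12) = 1.
  α_2 = 11: Horner steps 12 → 9 → 4, so m(11) = 4.
  α_3 = 3: Horner steps 12 → 4 → 8, so m(3) = 8.
  α_4 = 2: Horner steps 12 → 5 → 6, so m(2) = 6.
  α_5 = 8: Horner steps 12 → 12 → 1, so m(8) = 1.
Codeword c = [1, 4, 8, 6, 1] ∈ F_13^5.


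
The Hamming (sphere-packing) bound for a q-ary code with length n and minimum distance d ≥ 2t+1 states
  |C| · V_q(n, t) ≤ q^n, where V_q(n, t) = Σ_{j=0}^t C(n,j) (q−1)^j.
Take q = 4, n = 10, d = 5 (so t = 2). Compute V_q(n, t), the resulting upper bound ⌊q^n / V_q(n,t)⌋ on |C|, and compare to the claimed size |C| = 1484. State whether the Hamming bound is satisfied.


V_q(n, t) = 436, q^n = 1048576, Hamming bound = 2404, |C| = 1484 ≤ bound (satisfied).

Step 1: Compute V_q(n, t) = Σ_{j=0}^2 C(n, j) (q−1)^j.
  j = 0: C(10,0)·(3)^0 = 1·1 = 1.
  j = 1: C(10,1)·(3)^1 = 10·3 = 30.
  j = 2: C(10,2)·(3)^2 = 45·9 = 405.
  V_q(n, t) = 1 + 30 + 405 = 436.
Step 2: q^n = 4^10 = 1048576.
Step 3: Hamming bound ⌊q^n / V_q(n,t)⌋ = ⌊1048576/436⌋ = 2404.
Step 4: Compare |C| = 1484 to 2404: satisfied.
The claimed |C| lies below the Hamming bound.


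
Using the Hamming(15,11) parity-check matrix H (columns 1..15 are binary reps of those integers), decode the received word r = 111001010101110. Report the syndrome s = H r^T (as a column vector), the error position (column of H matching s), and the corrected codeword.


s = (1, 0, 1, 1)^T, error position = 11, corrected codeword c = 111001010111110

Compute s = H r^T mod 2 one row at a time:
  s_1 = 1 + 0 + 1 + 0 + 1 + 1 + 1 + 0 = 5 ≡ 1 (mod 2).
  s_2 = 0 + 0 + 1 + 0 + 1 + 1 + 1 + 0 = 4 ≡ 0 (mod 2).
  s_3 = 1 + 1 + 1 + 0 + 1 + 0 + 1 + 0 = 5 ≡ 1 (mod 2).
  s_4 = 1 + 1 + 0 + 0 + 0 + 0 + 1 + 0 = 3 ≡ 1 (mod 2).
s = (1, 0, 1, 1)^T — this equals column 11 of H (binary 1011), so error is at position 11.
Correct: flip bit 11 of r = 111001010101110 to get c = 111001010111110.


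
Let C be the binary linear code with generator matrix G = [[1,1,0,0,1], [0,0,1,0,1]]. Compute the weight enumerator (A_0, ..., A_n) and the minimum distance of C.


Weight distribution: A_0 = 1, A_2 = 1, A_3 = 2. Minimum distance d = 2.

Enumerate all 2^2 = 4 messages m ∈ F_2^2.
For each, compute codeword c = mG in F_2^5, then tally its weight.
  m = 00 → c = 00000, weight = 0.
  m = 10 → c = 11001, weight = 3.
  m = 01 → c = 00101, weight = 2.
  m = 11 → c = 11100, weight = 3.
Tally weights:
  weight 0: 1 codewords.
  weight 2: 1 codewords.
  weight 3: 2 codewords.
Minimum distance d = smallest w > 0 with A_w > 0 = 2.
Sanity: Σ A_w = 4 = 2^2 = 4 ✓.


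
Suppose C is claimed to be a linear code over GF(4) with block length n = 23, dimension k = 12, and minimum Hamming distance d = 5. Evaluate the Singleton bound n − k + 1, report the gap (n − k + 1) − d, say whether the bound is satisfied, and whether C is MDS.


Singleton RHS = n − k + 1 = 12, slack = 7, bound satisfied, not MDS.

Singleton bound: d ≤ n − k + 1.
Here n = 23, k = 12, so n − k + 1 = 12.
Given d = 5, check d ≤ 12: YES.
Slack = (n − k + 1) − d = 7.
The code is NOT MDS (slack = 7 > 0).
Description: the claimed parameters are [23, 12, 5]_4; such a code would be non-MDS.


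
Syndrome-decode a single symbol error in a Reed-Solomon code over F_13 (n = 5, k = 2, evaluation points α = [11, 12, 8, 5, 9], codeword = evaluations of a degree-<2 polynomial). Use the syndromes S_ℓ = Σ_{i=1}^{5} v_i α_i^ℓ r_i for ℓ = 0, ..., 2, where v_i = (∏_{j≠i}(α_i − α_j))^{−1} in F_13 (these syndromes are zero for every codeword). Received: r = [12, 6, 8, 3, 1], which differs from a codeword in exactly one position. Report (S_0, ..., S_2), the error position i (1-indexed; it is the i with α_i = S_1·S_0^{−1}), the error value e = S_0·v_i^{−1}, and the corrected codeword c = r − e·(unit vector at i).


S = (4, 5, 3), error at position 1, error magnitude e = 12, c = [0, 6, 8, 3, 1].

Step 1: column multipliers v_i = (∏_{j≠i}(α_i − α_j))^{−1} mod 13.
  i = 1 (α = 11): (11−12)(11−8)(11−5)(11−9) = (−1)·3·6·2 = −36 ≡ 3, so v_1 = 3^{−1} = 9 (mod 13).
  i = 2 (α = 12): (12−11)(12−8)(12−5)(12−9) = 1·4·7·3 = 84 ≡ 6, so v_2 = 6^{−1} = 11 (mod 13).
  i = 3 (α = 8): (8−11)(8−12)(8−5)(8−9) = (−3)·(−4)·3·(−1) = −36 ≡ 3, so v_3 = 3^{−1} = 9 (mod 13).
  i = 4 (α = 5): (5−11)(5−12)(5−8)(5−9) = (−6)·(−7)·(−3)·(−4) = 504 ≡ 10, so v_4 = 10^{−1} = 4 (mod 13).
  i = 5 (α = 9): (9−11)(9−12)(9−8)(9−5) = (−2)·(−3)·1·4 = 24 ≡ 11, so v_5 = 11^{−1} = 6 (mod 13).
  v = [9, 11, 9, 4, 6].
Step 2: syndromes of r = [12, 6, 8, 3, 1] (all sums mod 13).
  S_0 = Σ v_i r_i = 9·12 + 11·6 + 9·8 + 4·3 + 6·1 = 264 ≡ 4.
  S_1 = Σ v_i α_i r_i = 9·11·12 + 11·12·6 + 9·8·8 + 4·5·3 + 6·9·1 = 2670 ≡ 5.
  α_i^2 mod 13 = [4, 1, 12, 12, 3].
  S_2 = Σ v_i α_i^2 r_i = 9·4·12 + 11·1·6 + 9·12·8 + 4·12·3 + 6·3·1 = 1524 ≡ 3.
  S = (4, 5, 3) ≠ 0, so r is not a codeword (an error is present).
Step 3: locate the error. For a single error e at position i, S_ℓ = v_i·e·α_i^ℓ, so α_err = S_1/S_0.
  S_0^{−1} = 4^{−1} = 10 (mod 13), so α_err = 5·10 = 50 ≡ 11 = α_1. Error position i = 1.
  Consistency check: S_2/S_1 = 3·8 = 24 ≡ 11 = α_err ✓ (single-error assumption holds).
Step 4: error magnitude e = S_0/v_1 = S_0·∏_{j≠1}(α_1 − α_j) = 4·3 = 12 ≡ 12 (mod 13).
Step 5: correct position 1: c_1 = r_1 − e = 12 − 12 ≡ 0 (mod 13). Hence c = [0, 6, 8, 3, 1].
  Check: interpolating c through the α_i gives m(x) = 12 + 6·x (degree < 2) with m(α_i) = c_i for every i, so c is indeed a codeword.


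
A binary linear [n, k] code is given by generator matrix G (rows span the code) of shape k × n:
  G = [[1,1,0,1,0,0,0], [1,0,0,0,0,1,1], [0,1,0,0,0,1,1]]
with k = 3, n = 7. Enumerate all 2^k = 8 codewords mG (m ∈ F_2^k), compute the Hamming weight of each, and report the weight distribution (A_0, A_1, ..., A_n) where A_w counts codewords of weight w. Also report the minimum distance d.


Weight distribution: A_0 = 1, A_1 = 1, A_2 = 1, A_3 = 3, A_4 = 2. Minimum distance d = 1.

Enumerate all 2^3 = 8 messages m ∈ F_2^3.
For each, compute codeword c = mG in F_2^7, then tally its weight.
  m = 000 → c = 0000000, weight = 0.
  m = 100 → c = 1101000, weight = 3.
  m = 010 → c = 1000011, weight = 3.
  m = 110 → c = 0101011, weight = 4.
  m = 001 → c = 0100011, weight = 3.
  m = 101 → c = 1001011, weight = 4.
  m = 011 → c = 1100000, weight = 2.
  m = 111 → c = 0001000, weight = 1.
Tally weights:
  weight 0: 1 codewords.
  weight 1: 1 codewords.
  weight 2: 1 codewords.
  weight 3: 3 codewords.
  weight 4: 2 codewords.
Minimum distance d = smallest w > 0 with A_w > 0 = 1.
Sanity: Σ A_w = 8 = 2^3 = 8 ✓.


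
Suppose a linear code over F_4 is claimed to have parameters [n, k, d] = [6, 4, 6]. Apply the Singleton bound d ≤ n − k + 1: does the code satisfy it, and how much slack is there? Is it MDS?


Singleton RHS = n − k + 1 = 3, slack = -3, bound violated (no such code; not MDS).

Singleton bound: d ≤ n − k + 1.
Here n = 6, k = 4, so n − k + 1 = 3.
Given d = 6, check d ≤ 3: NO.
Slack = (n − k + 1) − d = -3.
The slack is negative: d = 6 exceeds n − k + 1 = 3 by 3, so the Singleton bound is violated and no linear [6, 4, 6]_4 code can exist. In particular it is not MDS (MDS requires d = n − k + 1 exactly).
Description: the claimed parameters are [6, 4, 6]_4; such a code would be impossible (violates the Singleton bound).


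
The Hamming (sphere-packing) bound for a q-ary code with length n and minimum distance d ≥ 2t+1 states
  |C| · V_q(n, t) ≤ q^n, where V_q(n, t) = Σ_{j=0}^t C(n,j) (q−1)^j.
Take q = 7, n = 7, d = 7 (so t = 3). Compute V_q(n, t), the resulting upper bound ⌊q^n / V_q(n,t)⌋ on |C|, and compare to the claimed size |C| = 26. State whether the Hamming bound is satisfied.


V_q(n, t) = 8359, q^n = 823543, Hamming bound = 98, |C| = 26 ≤ bound (satisfied).

Step 1: Compute V_q(n, t) = Σ_{j=0}^3 C(n, j) (q−1)^j.
  j = 0: C(7,0)·(6)^0 = 1·1 = 1.
  j = 1: C(7,1)·(6)^1 = 7·6 = 42.
  j = 2: C(7,2)·(6)^2 = 21·36 = 756.
  j = 3: C(7,3)·(6)^3 = 35·216 = 7560.
  V_q(n, t) = 1 + 42 + 756 + 7560 = 8359.
Step 2: q^n = 7^7 = 823543.
Step 3: Hamming bound ⌊q^n / V_q(n,t)⌋ = ⌊823543/8359⌋ = 98.
Step 4: Compare |C| = 26 to 98: satisfied.
The claimed |C| lies below the Hamming bound.


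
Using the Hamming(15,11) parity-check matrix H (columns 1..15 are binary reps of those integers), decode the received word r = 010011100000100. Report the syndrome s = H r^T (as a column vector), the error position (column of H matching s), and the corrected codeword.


s = (1, 0, 1, 1)^T, error position = 11, corrected codeword c = 010011100010100

Compute s = H r^T mod 2 one row at a time:
  s_1 = 0 + 0 + 0 + 0 + 0 + 1 + 0 + 0 = 1 ≡ 1 (mod 2).
  s_2 = 0 + 1 + 1 + 1 + 0 + 1 + 0 + 0 = 4 ≡ 0 (mod 2).
  s_3 = 1 + 0 + 1 + 1 + 0 + 0 + 0 + 0 = 3 ≡ 1 (mod 2).
  s_4 = 0 + 0 + 1 + 1 + 0 + 0 + 1 + 0 = 3 ≡ 1 (mod 2).
s = (1, 0, 1, 1)^T — this equals column 11 of H (binary 1011), so error is at position 11.
Correct: flip bit 11 of r = 010011100000100 to get c = 010011100010100.


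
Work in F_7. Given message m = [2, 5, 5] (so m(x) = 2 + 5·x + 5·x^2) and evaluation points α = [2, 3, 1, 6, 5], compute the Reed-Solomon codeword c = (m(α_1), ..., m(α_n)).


c = [4, 6, 5, 2, 5]

Message polynomial: m(x) = 2 + 5·x + 5·x^2 (mod 7).
For each evaluation point α_i, compute m(α_i) mod 7:
  α_1 = 2: Horner steps 5 → 1 → 4, so m(2) = 4.
  α_2 = 3: Horner steps 5 → 6 → 6, so m(3) = 6.
  α_3 = 1: Horner steps 5 → 3 → 5, so m(1) = 5.
  α_4 = 6: Horner steps 5 → 0 → 2, so m(6) = 2.
  α_5 = 5: Horner steps 5 → 2 → 5, so m(5) = 5.
Codeword c = [4, 6, 5, 2, 5] ∈ F_7^5.


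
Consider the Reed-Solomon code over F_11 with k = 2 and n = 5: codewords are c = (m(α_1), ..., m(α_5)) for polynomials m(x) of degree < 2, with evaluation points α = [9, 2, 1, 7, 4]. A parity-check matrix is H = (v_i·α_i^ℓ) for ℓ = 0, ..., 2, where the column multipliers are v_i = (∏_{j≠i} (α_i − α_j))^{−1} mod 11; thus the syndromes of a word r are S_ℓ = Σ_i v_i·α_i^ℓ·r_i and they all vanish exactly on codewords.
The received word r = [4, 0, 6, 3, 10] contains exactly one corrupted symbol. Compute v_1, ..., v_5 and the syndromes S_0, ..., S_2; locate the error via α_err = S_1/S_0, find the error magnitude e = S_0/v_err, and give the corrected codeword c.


S = (9, 4, 3), error at position 1, error magnitude e = 2, c = [2, 0, 6, 3, 10].

Step 1: column multipliers v_i = (∏_{j≠i}(α_i − α_j))^{−1} mod 11.
  i = 1 (α = 9): (9−2)(9−1)(9−7)(9−4) = 7·8·2·5 = 560 ≡ 10, so v_1 = 10^{−1} = 10 (mod 11).
  i = 2 (α = 2): (2−9)(2−1)(2−7)(2−4) = (−7)·1·(−5)·(−2) = −70 ≡ 7, so v_2 = 7^{−1} = 8 (mod 11).
  i = 3 (α = 1): (1−9)(1−2)(1−7)(1−4) = (−8)·(−1)·(−6)·(−3) = 144 ≡ 1, so v_3 = 1^{−1} = 1 (mod 11).
  i = 4 (α = 7): (7−9)(7−2)(7−1)(7−4) = (−2)·5·6·3 = −180 ≡ 7, so v_4 = 7^{−1} = 8 (mod 11).
  i = 5 (α = 4): (4−9)(4−2)(4−1)(4−7) = (−5)·2·3·(−3) = 90 ≡ 2, so v_5 = 2^{−1} = 6 (mod 11).
  v = [10, 8, 1, 8, 6].
Step 2: syndromes of r = [4, 0, 6, 3, 10] (all sums mod 11).
  S_0 = Σ v_i r_i = 10·4 + 8·0 + 1·6 + 8·3 + 6·10 = 130 ≡ 9.
  S_1 = Σ v_i α_i r_i = 10·9·4 + 8·2·0 + 1·1·6 + 8·7·3 + 6·4·10 = 774 ≡ 4.
  α_i^2 mod 11 = [4, 4, 1, 5, 5].
  S_2 = Σ v_i α_i^2 r_i = 10·4·4 + 8·4·0 + 1·1·6 + 8·5·3 + 6·5·10 = 586 ≡ 3.
  S = (9, 4, 3) ≠ 0, so r is not a codeword (an error is present).
Step 3: locate the error. For a single error e at position i, S_ℓ = v_i·e·α_i^ℓ, so α_err = S_1/S_0.
  S_0^{−1} = 9^{−1} = 5 (mod 11), so α_err = 4·5 = 20 ≡ 9 = α_1. Error position i = 1.
  Consistency check: S_2/S_1 = 3·3 = 9 ≡ 9 = α_err ✓ (single-error assumption holds).
Step 4: error magnitude e = S_0/v_1 = S_0·∏_{j≠1}(α_1 − α_j) = 9·10 = 90 ≡ 2 (mod 11).
Step 5: correct position 1: c_1 = r_1 − e = 4 − 2 ≡ 2 (mod 11). Hence c = [2, 0, 6, 3, 10].
  Check: interpolating c through the α_i gives m(x) = 1 + 5·x (degree < 2) with m(α_i) = c_i for every i, so c is indeed a codeword.


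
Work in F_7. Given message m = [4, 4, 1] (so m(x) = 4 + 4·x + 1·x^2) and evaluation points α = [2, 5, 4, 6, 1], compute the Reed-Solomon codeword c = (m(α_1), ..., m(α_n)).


c = [2, 0, 1, 1, 2]

Message polynomial: m(x) = 4 + 4·x + 1·x^2 (mod 7).
For each evaluation point α_i, compute m(α_i) mod 7:
  α_1 = 2: Horner steps 1 → 6 → 2, so m(2) = 2.
  α_2 = 5: Horner steps 1 → 2 → 0, so m(5) = 0.
  α_3 = 4: Horner steps 1 → 1 → 1, so m(4) = 1.
  α_4 = 6: Horner steps 1 → 3 → 1, so m(6) = 1.
  α_5 = 1: Horner steps 1 → 5 → 2, so m(1) = 2.
Codeword c = [2, 0, 1, 1, 2] ∈ F_7^5.


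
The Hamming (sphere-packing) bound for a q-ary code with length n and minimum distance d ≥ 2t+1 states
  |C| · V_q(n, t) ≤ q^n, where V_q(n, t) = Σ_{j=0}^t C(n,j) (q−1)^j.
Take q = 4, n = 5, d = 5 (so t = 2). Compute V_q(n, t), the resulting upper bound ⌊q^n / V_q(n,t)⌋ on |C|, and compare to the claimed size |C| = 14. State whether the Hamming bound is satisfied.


V_q(n, t) = 106, q^n = 1024, Hamming bound = 9, |C| = 14 > bound (violated).

Step 1: Compute V_q(n, t) = Σ_{j=0}^2 C(n, j) (q−1)^j.
  j = 0: C(5,0)·(3)^0 = 1·1 = 1.
  j = 1: C(5,1)·(3)^1 = 5·3 = 15.
  j = 2: C(5,2)·(3)^2 = 10·9 = 90.
  V_q(n, t) = 1 + 15 + 90 = 106.
Step 2: q^n = 4^5 = 1024.
Step 3: Hamming bound ⌊q^n / V_q(n,t)⌋ = ⌊1024/106⌋ = 9.
Step 4: Compare |C| = 14 to 9: violated.
The claimed |C| lies above the Hamming bound, so no 4-ary code of length 5 with d ≥ 5 can have 14 codewords.


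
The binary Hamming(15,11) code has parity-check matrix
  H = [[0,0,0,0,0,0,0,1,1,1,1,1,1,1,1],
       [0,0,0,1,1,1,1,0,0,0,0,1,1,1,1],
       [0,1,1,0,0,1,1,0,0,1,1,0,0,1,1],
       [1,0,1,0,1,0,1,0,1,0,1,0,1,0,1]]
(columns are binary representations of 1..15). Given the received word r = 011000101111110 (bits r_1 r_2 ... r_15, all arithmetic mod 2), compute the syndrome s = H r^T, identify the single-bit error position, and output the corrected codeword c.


s = (0, 0, 0, 1)^T, error position = 1, corrected codeword c = 111000101111110

Compute s = H r^T mod 2 one row at a time:
  s_1 = 0 + 1 + 1 + 1 + 1 + 1 + 1 + 0 = 6 ≡ 0 (mod 2).
  s_2 = 0 + 0 + 0 + 1 + 1 + 1 + 1 + 0 = 4 ≡ 0 (mod 2).
  s_3 = 1 + 1 + 0 + 1 + 1 + 1 + 1 + 0 = 6 ≡ 0 (mod 2).
  s_4 = 0 + 1 + 0 + 1 + 1 + 1 + 1 + 0 = 5 ≡ 1 (mod 2).
s = (0, 0, 0, 1)^T — this equals column 1 of H (binary 0001), so error is at position 1.
Correct: flip bit 1 of r = 011000101111110 to get c = 111000101111110.


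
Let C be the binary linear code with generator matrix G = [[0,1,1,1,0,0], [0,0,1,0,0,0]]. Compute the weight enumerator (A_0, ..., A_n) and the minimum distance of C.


Weight distribution: A_0 = 1, A_1 = 1, A_2 = 1, A_3 = 1. Minimum distance d = 1.

Enumerate all 2^2 = 4 messages m ∈ F_2^2.
For each, compute codeword c = mG in F_2^6, then tally its weight.
  m = 00 → c = 000000, weight = 0.
  m = 10 → c = 011100, weight = 3.
  m = 01 → c = 001000, weight = 1.
  m = 11 → c = 010100, weight = 2.
Tally weights:
  weight 0: 1 codewords.
  weight 1: 1 codewords.
  weight 2: 1 codewords.
  weight 3: 1 codewords.
Minimum distance d = smallest w > 0 with A_w > 0 = 1.
Sanity: Σ A_w = 4 = 2^2 = 4 ✓.


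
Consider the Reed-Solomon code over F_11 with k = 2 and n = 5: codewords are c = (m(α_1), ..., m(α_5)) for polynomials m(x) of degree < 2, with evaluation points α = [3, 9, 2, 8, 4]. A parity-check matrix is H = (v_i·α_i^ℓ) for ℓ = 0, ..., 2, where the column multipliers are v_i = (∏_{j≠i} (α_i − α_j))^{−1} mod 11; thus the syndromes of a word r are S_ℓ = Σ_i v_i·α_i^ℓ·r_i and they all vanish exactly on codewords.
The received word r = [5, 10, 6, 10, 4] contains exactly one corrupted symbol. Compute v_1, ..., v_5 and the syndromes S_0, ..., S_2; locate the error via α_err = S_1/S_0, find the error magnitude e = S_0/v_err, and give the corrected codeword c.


S = (10, 3, 2), error at position 4, error magnitude e = 10, c = [5, 10, 6, 0, 4].

Step 1: column multipliers v_i = (∏_{j≠i}(α_i − α_j))^{−1} mod 11.
  i = 1 (α = 3): (3−9)(3−2)(3−8)(3−4) = (−6)·1·(−5)·(−1) = −30 ≡ 3, so v_1 = 3^{−1} = 4 (mod 11).
  i = 2 (α = 9): (9−3)(9−2)(9−8)(9−4) = 6·7·1·5 = 210 ≡ 1, so v_2 = 1^{−1} = 1 (mod 11).
  i = 3 (α = 2): (2−3)(2−9)(2−8)(2−4) = (−1)·(−7)·(−6)·(−2) = 84 ≡ 7, so v_3 = 7^{−1} = 8 (mod 11).
  i = 4 (α = 8): (8−3)(8−9)(8−2)(8−4) = 5·(−1)·6·4 = −120 ≡ 1, so v_4 = 1^{−1} = 1 (mod 11).
  i = 5 (α = 4): (4−3)(4−9)(4−2)(4−8) = 1·(−5)·2·(−4) = 40 ≡ 7, so v_5 = 7^{−1} = 8 (mod 11).
  v = [4, 1, 8, 1, 8].
Step 2: syndromes of r = [5, 10, 6, 10, 4] (all sums mod 11).
  S_0 = Σ v_i r_i = 4·5 + 1·10 + 8·6 + 1·10 + 8·4 = 120 ≡ 10.
  S_1 = Σ v_i α_i r_i = 4·3·5 + 1·9·10 + 8·2·6 + 1·8·10 + 8·4·4 = 454 ≡ 3.
  α_i^2 mod 11 = [9, 4, 4, 9, 5].
  S_2 = Σ v_i α_i^2 r_i = 4·9·5 + 1·4·10 + 8·4·6 + 1·9·10 + 8·5·4 = 662 ≡ 2.
  S = (10, 3, 2) ≠ 0, so r is not a codeword (an error is present).
Step 3: locate the error. For a single error e at position i, S_ℓ = v_i·e·α_i^ℓ, so α_err = S_1/S_0.
  S_0^{−1} = 10^{−1} = 10 (mod 11), so α_err = 3·10 = 30 ≡ 8 = α_4. Error position i = 4.
  Consistency check: S_2/S_1 = 2·4 = 8 ≡ 8 = α_err ✓ (single-error assumption holds).
Step 4: error magnitude e = S_0/v_4 = S_0·∏_{j≠4}(α_4 − α_j) = 10·1 = 10 ≡ 10 (mod 11).
Step 5: correct position 4: c_4 = r_4 − e = 10 − 10 ≡ 0 (mod 11). Hence c = [5, 10, 6, 0, 4].
  Check: interpolating c through the α_i gives m(x) = 8 + 10·x (degree < 2) with m(α_i) = c_i for every i, so c is indeed a codeword.


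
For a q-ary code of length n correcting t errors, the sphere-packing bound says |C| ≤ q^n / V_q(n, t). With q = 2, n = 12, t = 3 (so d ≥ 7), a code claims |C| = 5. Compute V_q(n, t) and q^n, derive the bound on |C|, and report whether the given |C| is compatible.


V_q(n, t) = 299, q^n = 4096, Hamming bound = 13, |C| = 5 ≤ bound (satisfied).

Step 1: Compute V_q(n, t) = Σ_{j=0}^3 C(n, j) (q−1)^j.
  j = 0: C(12,0)·(1)^0 = 1·1 = 1.
  j = 1: C(12,1)·(1)^1 = 12·1 = 12.
  j = 2: C(12,2)·(1)^2 = 66·1 = 66.
  j = 3: C(12,3)·(1)^3 = 220·1 = 220.
  V_q(n, t) = 1 + 12 + 66 + 220 = 299.
Step 2: q^n = 2^12 = 4096.
Step 3: Hamming bound ⌊q^n / V_q(n,t)⌋ = ⌊4096/299⌋ = 13.
Step 4: Compare |C| = 5 to 13: satisfied.
The claimed |C| lies below the Hamming bound.


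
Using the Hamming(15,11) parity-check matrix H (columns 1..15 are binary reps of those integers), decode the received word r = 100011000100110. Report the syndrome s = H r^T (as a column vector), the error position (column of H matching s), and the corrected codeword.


s = (1, 0, 1, 1)^T, error position = 11, corrected codeword c = 100011000110110

Compute s = H r^T mod 2 one row at a time:
  s_1 = 0 + 0 + 1 + 0 + 0 + 1 + 1 + 0 = 3 ≡ 1 (mod 2).
  s_2 = 0 + 1 + 1 + 0 + 0 + 1 + 1 + 0 = 4 ≡ 0 (mod 2).
  s_3 = 0 + 0 + 1 + 0 + 1 + 0 + 1 + 0 = 3 ≡ 1 (mod 2).
  s_4 = 1 + 0 + 1 + 0 + 0 + 0 + 1 + 0 = 3 ≡ 1 (mod 2).
s = (1, 0, 1, 1)^T — this equals column 11 of H (binary 1011), so error is at position 11.
Correct: flip bit 11 of r = 100011000100110 to get c = 100011000110110.


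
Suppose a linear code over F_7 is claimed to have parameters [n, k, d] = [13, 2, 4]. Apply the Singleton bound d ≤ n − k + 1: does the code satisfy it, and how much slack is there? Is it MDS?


Singleton RHS = n − k + 1 = 12, slack = 8, bound satisfied, not MDS.

Singleton bound: d ≤ n − k + 1.
Here n = 13, k = 2, so n − k + 1 = 12.
Given d = 4, check d ≤ 12: YES.
Slack = (n − k + 1) − d = 8.
The code is NOT MDS (slack = 8 > 0).
Description: the claimed parameters are [13, 2, 4]_7; such a code would be non-MDS.


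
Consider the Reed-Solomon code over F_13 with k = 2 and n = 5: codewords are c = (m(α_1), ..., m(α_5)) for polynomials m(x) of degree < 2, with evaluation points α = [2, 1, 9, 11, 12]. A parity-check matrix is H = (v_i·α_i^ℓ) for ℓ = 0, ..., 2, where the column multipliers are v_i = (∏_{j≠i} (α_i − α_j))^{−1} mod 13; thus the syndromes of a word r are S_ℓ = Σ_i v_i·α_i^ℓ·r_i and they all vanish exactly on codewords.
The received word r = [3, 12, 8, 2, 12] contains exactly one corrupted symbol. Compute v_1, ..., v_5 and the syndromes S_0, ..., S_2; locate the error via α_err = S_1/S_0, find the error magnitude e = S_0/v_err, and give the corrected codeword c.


S = (5, 5, 5), error at position 2, error magnitude e = 6, c = [3, 6, 8, 2, 12].

Step 1: column multipliers v_i = (∏_{j≠i}(α_i − α_j))^{−1} mod 13.
  i = 1 (α = 2): (2−1)(2−9)(2−11)(2−12) = 1·(−7)·(−9)·(−10) = −630 ≡ 7, so v_1 = 7^{−1} = 2 (mod 13).
  i = 2 (α = 1): (1−2)(1−9)(1−11)(1−12) = (−1)·(−8)·(−10)·(−11) = 880 ≡ 9, so v_2 = 9^{−1} = 3 (mod 13).
  i = 3 (α = 9): (9−2)(9−1)(9−11)(9−12) = 7·8·(−2)·(−3) = 336 ≡ 11, so v_3 = 11^{−1} = 6 (mod 13).
  i = 4 (α = 11): (11−2)(11−1)(11−9)(11−12) = 9·10·2·(−1) = −180 ≡ 2, so v_4 = 2^{−1} = 7 (mod 13).
  i = 5 (α = 12): (12−2)(12−1)(12−9)(12−11) = 10·11·3·1 = 330 ≡ 5, so v_5 = 5^{−1} = 8 (mod 13).
  v = [2, 3, 6, 7, 8].
Step 2: syndromes of r = [3, 12, 8, 2, 12] (all sums mod 13).
  S_0 = Σ v_i r_i = 2·3 + 3·12 + 6·8 + 7·2 + 8·12 = 200 ≡ 5.
  S_1 = Σ v_i α_i r_i = 2·2·3 + 3·1·12 + 6·9·8 + 7·11·2 + 8·12·12 = 1786 ≡ 5.
  α_i^2 mod 13 = [4, 1, 3, 4, 1].
  S_2 = Σ v_i α_i^2 r_i = 2·4·3 + 3·1·12 + 6·3·8 + 7·4·2 + 8·1·12 = 356 ≡ 5.
  S = (5, 5, 5) ≠ 0, so r is not a codeword (an error is present).
Step 3: locate the error. For a single error e at position i, S_ℓ = v_i·e·α_i^ℓ, so α_err = S_1/S_0.
  S_0^{−1} = 5^{−1} = 8 (mod 13), so α_err = 5·8 = 40 ≡ 1 = α_2. Error position i = 2.
  Consistency check: S_2/S_1 = 5·8 = 40 ≡ 1 = α_err ✓ (single-error assumption holds).
Step 4: error magnitude e = S_0/v_2 = S_0·∏_{j≠2}(α_2 − α_j) = 5·9 = 45 ≡ 6 (mod 13).
Step 5: correct position 2: c_2 = r_2 − e = 12 − 6 ≡ 6 (mod 13). Hence c = [3, 6, 8, 2, 12].
  Check: interpolating c through the α_i gives m(x) = 9 + 10·x (degree < 2) with m(α_i) = c_i for every i, so c is indeed a codeword.


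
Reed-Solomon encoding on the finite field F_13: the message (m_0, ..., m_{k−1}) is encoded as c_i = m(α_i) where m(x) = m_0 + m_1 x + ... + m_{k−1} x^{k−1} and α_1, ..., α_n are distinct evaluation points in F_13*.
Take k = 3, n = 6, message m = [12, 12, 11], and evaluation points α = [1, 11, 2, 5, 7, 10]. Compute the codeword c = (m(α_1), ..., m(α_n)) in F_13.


c = [9, 6, 2, 9, 11, 10]

Message polynomial: m(x) = 12 + 12·x + 11·x^2 (mod 13).
For each evaluation point α_i, compute m(α_i) mod 13:
  α_1 = 1: Horner steps 11 → 10 → 9, so m(1) = 9.
  α_2 = 11: Horner steps 11 → 3 → 6, so m(11) = 6.
  α_3 = 2: Horner steps 11 → 8 → 2, so m(2) = 2.
  α_4 = 5: Horner steps 11 → 2 → 9, so m(5) = 9.
  α_5 = 7: Horner steps 11 → 11 → 11, so m(7) = 11.
  α_6 = 10: Horner steps 11 → 5 → 10, so m(10) = 10.
Codeword c = [9, 6, 2, 9, 11, 10] ∈ F_13^6.


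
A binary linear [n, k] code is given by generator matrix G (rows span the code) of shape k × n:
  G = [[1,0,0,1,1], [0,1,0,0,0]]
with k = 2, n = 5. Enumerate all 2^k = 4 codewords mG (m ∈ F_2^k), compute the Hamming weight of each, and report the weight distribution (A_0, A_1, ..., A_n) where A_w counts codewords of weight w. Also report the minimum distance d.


Weight distribution: A_0 = 1, A_1 = 1, A_3 = 1, A_4 = 1. Minimum distance d = 1.

Enumerate all 2^2 = 4 messages m ∈ F_2^2.
For each, compute codeword c = mG in F_2^5, then tally its weight.
  m = 00 → c = 00000, weight = 0.
  m = 10 → c = 10011, weight = 3.
  m = 01 → c = 01000, weight = 1.
  m = 11 → c = 11011, weight = 4.
Tally weights:
  weight 0: 1 codewords.
  weight 1: 1 codewords.
  weight 3: 1 codewords.
  weight 4: 1 codewords.
Minimum distance d = smallest w > 0 with A_w > 0 = 1.
Sanity: Σ A_w = 4 = 2^2 = 4 ✓.


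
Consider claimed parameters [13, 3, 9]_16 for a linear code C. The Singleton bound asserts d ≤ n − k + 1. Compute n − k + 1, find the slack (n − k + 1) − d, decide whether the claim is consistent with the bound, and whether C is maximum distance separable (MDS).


Singleton RHS = n − k + 1 = 11, slack = 2, bound satisfied, not MDS.

Singleton bound: d ≤ n − k + 1.
Here n = 13, k = 3, so n − k + 1 = 11.
Given d = 9, check d ≤ 11: YES.
Slack = (n − k + 1) − d = 2.
The code is NOT MDS (slack = 2 > 0).
Description: the claimed parameters are [13, 3, 9]_16; such a code would be non-MDS.


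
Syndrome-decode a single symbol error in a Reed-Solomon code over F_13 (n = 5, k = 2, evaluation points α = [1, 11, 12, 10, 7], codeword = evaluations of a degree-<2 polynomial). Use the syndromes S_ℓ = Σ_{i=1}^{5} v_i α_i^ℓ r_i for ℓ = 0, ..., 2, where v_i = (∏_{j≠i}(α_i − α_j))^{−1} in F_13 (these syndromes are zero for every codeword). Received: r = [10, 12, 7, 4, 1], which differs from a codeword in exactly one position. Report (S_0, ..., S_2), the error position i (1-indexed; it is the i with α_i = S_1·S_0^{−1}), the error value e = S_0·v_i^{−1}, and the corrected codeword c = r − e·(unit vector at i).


S = (2, 1, 7), error at position 5, error magnitude e = 8, c = [10, 12, 7, 4, 6].

Step 1: column multipliers v_i = (∏_{j≠i}(α_i − α_j))^{−1} mod 13.
  i = 1 (α = 1): (1−11)(1−12)(1−10)(1−7) = (−10)·(−11)·(−9)·(−6) = 5940 ≡ 12, so v_1 = 12^{−1} = 12 (mod 13).
  i = 2 (α = 11): (11−1)(11−12)(11−10)(11−7) = 10·(−1)·1·4 = −40 ≡ 12, so v_2 = 12^{−1} = 12 (mod 13).
  i = 3 (α = 12): (12−1)(12−11)(12−10)(12−7) = 11·1·2·5 = 110 ≡ 6, so v_3 = 6^{−1} = 11 (mod 13).
  i = 4 (α = 10): (10−1)(10−11)(10−12)(10−7) = 9·(−1)·(−2)·3 = 54 ≡ 2, so v_4 = 2^{−1} = 7 (mod 13).
  i = 5 (α = 7): (7−1)(7−11)(7−12)(7−10) = 6·(−4)·(−5)·(−3) = −360 ≡ 4, so v_5 = 4^{−1} = 10 (mod 13).
  v = [12, 12, 11, 7, 10].
Step 2: syndromes of r = [10, 12, 7, 4, 1] (all sums mod 13).
  S_0 = Σ v_i r_i = 12·10 + 12·12 + 11·7 + 7·4 + 10·1 = 379 ≡ 2.
  S_1 = Σ v_i α_i r_i = 12·1·10 + 12·11·12 + 11·12·7 + 7·10·4 + 10·7·1 = 2978 ≡ 1.
  α_i^2 mod 13 = [1, 4, 1, 9, 10].
  S_2 = Σ v_i α_i^2 r_i = 12·1·10 + 12·4·12 + 11·1·7 + 7·9·4 + 10·10·1 = 1125 ≡ 7.
  S = (2, 1, 7) ≠ 0, so r is not a codeword (an error is present).
Step 3: locate the error. For a single error e at position i, S_ℓ = v_i·e·α_i^ℓ, so α_err = S_1/S_0.
  S_0^{−1} = 2^{−1} = 7 (mod 13), so α_err = 1·7 = 7 ≡ 7 = α_5. Error position i = 5.
  Consistency check: S_2/S_1 = 7·1 = 7 ≡ 7 = α_err ✓ (single-error assumption holds).
Step 4: error magnitude e = S_0/v_5 = S_0·∏_{j≠5}(α_5 − α_j) = 2·4 = 8 ≡ 8 (mod 13).
Step 5: correct position 5: c_5 = r_5 − e = 1 − 8 ≡ 6 (mod 13). Hence c = [10, 12, 7, 4, 6].
  Check: interpolating c through the α_i gives m(x) = 2 + 8·x (degree < 2) with m(α_i) = c_i for every i, so c is indeed a codeword.


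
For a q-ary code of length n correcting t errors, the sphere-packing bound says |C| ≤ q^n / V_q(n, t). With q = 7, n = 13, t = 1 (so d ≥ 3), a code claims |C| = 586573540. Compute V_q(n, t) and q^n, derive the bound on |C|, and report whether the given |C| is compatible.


V_q(n, t) = 79, q^n = 96889010407, Hamming bound = 1226443169, |C| = 586573540 ≤ bound (satisfied).

Step 1: Compute V_q(n, t) = Σ_{j=0}^1 C(n, j) (q−1)^j.
  j = 0: C(13,0)·(6)^0 = 1·1 = 1.
  j = 1: C(13,1)·(6)^1 = 13·6 = 78.
  V_q(n, t) = 1 + 78 = 79.
Step 2: q^n = 7^13 = 96889010407.
Step 3: Hamming bound ⌊q^n / V_q(n,t)⌋ = ⌊96889010407/79⌋ = 1226443169.
Step 4: Compare |C| = 586573540 to 1226443169: satisfied.
The claimed |C| lies below the Hamming bound.


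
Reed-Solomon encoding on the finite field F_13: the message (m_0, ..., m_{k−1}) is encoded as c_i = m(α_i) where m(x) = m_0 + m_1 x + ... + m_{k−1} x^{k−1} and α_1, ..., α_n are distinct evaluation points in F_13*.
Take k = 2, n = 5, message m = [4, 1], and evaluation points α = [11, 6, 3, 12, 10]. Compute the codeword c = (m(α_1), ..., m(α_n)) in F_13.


c = [2, 10, 7, 3, 1]

Message polynomial: m(x) = 4 + 1·x (mod 13).
For each evaluation point α_i, compute m(α_i) mod 13:
  α_1 = 11: Horner steps 1 → 2, so m(11) = 2.
  α_2 = 6: Horner steps 1 → 10, so m(6) = 10.
  α_3 = 3: Horner steps 1 → 7, so m(3) = 7.
  α_4 = 12: Horner steps 1 → 3, so m(12) = 3.
  α_5 = 10: Horner steps 1 → 1, so m(10) = 1.
Codeword c = [2, 10, 7, 3, 1] ∈ F_13^5.


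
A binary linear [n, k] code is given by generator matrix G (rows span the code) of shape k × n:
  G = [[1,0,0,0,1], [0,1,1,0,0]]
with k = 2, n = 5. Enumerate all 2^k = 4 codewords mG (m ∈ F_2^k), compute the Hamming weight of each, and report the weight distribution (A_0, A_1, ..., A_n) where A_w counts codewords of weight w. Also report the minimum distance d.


Weight distribution: A_0 = 1, A_2 = 2, A_4 = 1. Minimum distance d = 2.

Enumerate all 2^2 = 4 messages m ∈ F_2^2.
For each, compute codeword c = mG in F_2^5, then tally its weight.
  m = 00 → c = 00000, weight = 0.
  m = 10 → c = 10001, weight = 2.
  m = 01 → c = 01100, weight = 2.
  m = 11 → c = 11101, weight = 4.
Tally weights:
  weight 0: 1 codewords.
  weight 2: 2 codewords.
  weight 4: 1 codewords.
Minimum distance d = smallest w > 0 with A_w > 0 = 2.
Sanity: Σ A_w = 4 = 2^2 = 4 ✓.


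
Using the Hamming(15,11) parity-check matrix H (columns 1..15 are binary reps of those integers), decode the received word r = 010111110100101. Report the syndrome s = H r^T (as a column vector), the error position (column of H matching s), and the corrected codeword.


s = (0, 0, 1, 0)^T, error position = 2, corrected codeword c = 000111110100101

Compute s = H r^T mod 2 one row at a time:
  s_1 = 1 + 0 + 1 + 0 + 0 + 1 + 0 + 1 = 4 ≡ 0 (mod 2).
  s_2 = 1 + 1 + 1 + 1 + 0 + 1 + 0 + 1 = 6 ≡ 0 (mod 2).
  s_3 = 1 + 0 + 1 + 1 + 1 + 0 + 0 + 1 = 5 ≡ 1 (mod 2).
  s_4 = 0 + 0 + 1 + 1 + 0 + 0 + 1 + 1 = 4 ≡ 0 (mod 2).
s = (0, 0, 1, 0)^T — this equals column 2 of H (binary 0010), so error is at position 2.
Correct: flip bit 2 of r = 010111110100101 to get c = 000111110100101.
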